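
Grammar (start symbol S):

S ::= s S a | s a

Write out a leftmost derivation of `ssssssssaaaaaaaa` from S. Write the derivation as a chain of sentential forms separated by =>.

S => sSa => ssSaa => sssSaaa => ssssSaaaa => sssssSaaaaa => ssssssSaaaaaa => sssssssSaaaaaaa => ssssssssaaaaaaaa

S => sSa   [S ::= s S a]
sSa => ssSaa   [S ::= s S a]
ssSaa => sssSaaa   [S ::= s S a]
sssSaaa => ssssSaaaa   [S ::= s S a]
ssssSaaaa => sssssSaaaaa   [S ::= s S a]
sssssSaaaaa => ssssssSaaaaaa   [S ::= s S a]
ssssssSaaaaaa => sssssssSaaaaaaa   [S ::= s S a]
sssssssSaaaaaaa => ssssssssaaaaaaaa   [S ::= s a]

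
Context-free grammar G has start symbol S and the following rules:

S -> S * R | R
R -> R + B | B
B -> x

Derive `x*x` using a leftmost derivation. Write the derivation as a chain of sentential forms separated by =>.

S=>S*R=>R*R=>B*R=>x*R=>x*B=>x*x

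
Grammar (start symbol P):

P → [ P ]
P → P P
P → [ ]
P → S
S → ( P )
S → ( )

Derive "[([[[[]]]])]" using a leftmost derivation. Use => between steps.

P => [P]   [P → [ P ]]
[P] => [S]   [P → S]
[S] => [(P)]   [S → ( P )]
[(P)] => [([P])]   [P → [ P ]]
[([P])] => [([[P]])]   [P → [ P ]]
[([[P]])] => [([[[P]]])]   [P → [ P ]]
[([[[P]]])] => [([[[[]]]])]   [P → [ ]]

P => [P] => [S] => [(P)] => [([P])] => [([[P]])] => [([[[P]]])] => [([[[[]]]])]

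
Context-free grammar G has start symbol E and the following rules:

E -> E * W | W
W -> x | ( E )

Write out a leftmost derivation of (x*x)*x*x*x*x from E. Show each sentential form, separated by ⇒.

E ⇒ E*W ⇒ E*W*W ⇒ E*W*W*W ⇒ E*W*W*W*W ⇒ W*W*W*W*W ⇒ (E)*W*W*W*W ⇒ (E*W)*W*W*W*W ⇒ (W*W)*W*W*W*W ⇒ (x*W)*W*W*W*W ⇒ (x*x)*W*W*W*W ⇒ (x*x)*x*W*W*W ⇒ (x*x)*x*x*W*W ⇒ (x*x)*x*x*x*W ⇒ (x*x)*x*x*x*x

E ⇒ E*W   [E -> E * W]
E*W ⇒ E*W*W   [E -> E * W]
E*W*W ⇒ E*W*W*W   [E -> E * W]
E*W*W*W ⇒ E*W*W*W*W   [E -> E * W]
E*W*W*W*W ⇒ W*W*W*W*W   [E -> W]
W*W*W*W*W ⇒ (E)*W*W*W*W   [W -> ( E )]
(E)*W*W*W*W ⇒ (E*W)*W*W*W*W   [E -> E * W]
(E*W)*W*W*W*W ⇒ (W*W)*W*W*W*W   [E -> W]
(W*W)*W*W*W*W ⇒ (x*W)*W*W*W*W   [W -> x]
(x*W)*W*W*W*W ⇒ (x*x)*W*W*W*W   [W -> x]
(x*x)*W*W*W*W ⇒ (x*x)*x*W*W*W   [W -> x]
(x*x)*x*W*W*W ⇒ (x*x)*x*x*W*W   [W -> x]
(x*x)*x*x*W*W ⇒ (x*x)*x*x*x*W   [W -> x]
(x*x)*x*x*x*W ⇒ (x*x)*x*x*x*x   [W -> x]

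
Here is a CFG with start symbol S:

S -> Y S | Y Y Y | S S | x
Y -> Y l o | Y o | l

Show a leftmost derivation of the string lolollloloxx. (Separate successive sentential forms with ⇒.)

S ⇒ SS ⇒ SSS ⇒ YYYSS ⇒ YloYYSS ⇒ YoloYYSS ⇒ loloYYSS ⇒ lololYSS ⇒ lololYloSS ⇒ lololYloloSS ⇒ lolollloloSS ⇒ lolollloloxS ⇒ lolollloloxx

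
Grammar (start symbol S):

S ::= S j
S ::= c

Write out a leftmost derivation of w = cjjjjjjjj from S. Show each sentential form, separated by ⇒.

S⇒Sj⇒Sjj⇒Sjjj⇒Sjjjj⇒Sjjjjj⇒Sjjjjjj⇒Sjjjjjjj⇒Sjjjjjjjj⇒cjjjjjjjj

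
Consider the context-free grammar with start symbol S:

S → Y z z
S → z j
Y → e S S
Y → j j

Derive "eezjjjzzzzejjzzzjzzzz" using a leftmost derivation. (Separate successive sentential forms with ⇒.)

S ⇒ Yzz   [S → Y z z]
Yzz ⇒ eSSzz   [Y → e S S]
eSSzz ⇒ eYzzSzz   [S → Y z z]
eYzzSzz ⇒ eeSSzzSzz   [Y → e S S]
eeSSzzSzz ⇒ eezjSzzSzz   [S → z j]
eezjSzzSzz ⇒ eezjYzzzzSzz   [S → Y z z]
eezjYzzzzSzz ⇒ eezjjjzzzzSzz   [Y → j j]
eezjjjzzzzSzz ⇒ eezjjjzzzzYzzzz   [S → Y z z]
eezjjjzzzzYzzzz ⇒ eezjjjzzzzeSSzzzz   [Y → e S S]
eezjjjzzzzeSSzzzz ⇒ eezjjjzzzzeYzzSzzzz   [S → Y z z]
eezjjjzzzzeYzzSzzzz ⇒ eezjjjzzzzejjzzSzzzz   [Y → j j]
eezjjjzzzzejjzzSzzzz ⇒ eezjjjzzzzejjzzzjzzzz   [S → z j]

S ⇒ Yzz ⇒ eSSzz ⇒ eYzzSzz ⇒ eeSSzzSzz ⇒ eezjSzzSzz ⇒ eezjYzzzzSzz ⇒ eezjjjzzzzSzz ⇒ eezjjjzzzzYzzzz ⇒ eezjjjzzzzeSSzzzz ⇒ eezjjjzzzzeYzzSzzzz ⇒ eezjjjzzzzejjzzSzzzz ⇒ eezjjjzzzzejjzzzjzzzz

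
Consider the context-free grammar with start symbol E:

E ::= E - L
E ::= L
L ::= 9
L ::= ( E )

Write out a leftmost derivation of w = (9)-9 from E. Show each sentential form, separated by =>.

E=>E-L=>L-L=>(E)-L=>(L)-L=>(9)-L=>(9)-9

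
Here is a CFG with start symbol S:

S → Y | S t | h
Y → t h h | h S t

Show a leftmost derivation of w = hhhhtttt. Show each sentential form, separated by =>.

S => Y => hSt => hYt => hhStt => hhYtt => hhhSttt => hhhStttt => hhhhtttt

S => Y   [S → Y]
Y => hSt   [Y → h S t]
hSt => hYt   [S → Y]
hYt => hhStt   [Y → h S t]
hhStt => hhYtt   [S → Y]
hhYtt => hhhSttt   [Y → h S t]
hhhSttt => hhhStttt   [S → S t]
hhhStttt => hhhhtttt   [S → h]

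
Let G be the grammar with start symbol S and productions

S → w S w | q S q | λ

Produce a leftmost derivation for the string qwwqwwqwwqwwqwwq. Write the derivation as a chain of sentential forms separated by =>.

S => qSq   [S → q S q]
qSq => qwSwq   [S → w S w]
qwSwq => qwwSwwq   [S → w S w]
qwwSwwq => qwwqSqwwq   [S → q S q]
qwwqSqwwq => qwwqwSwqwwq   [S → w S w]
qwwqwSwqwwq => qwwqwwSwwqwwq   [S → w S w]
qwwqwwSwwqwwq => qwwqwwqSqwwqwwq   [S → q S q]
qwwqwwqSqwwqwwq => qwwqwwqwSwqwwqwwq   [S → w S w]
qwwqwwqwSwqwwqwwq => qwwqwwqwwqwwqwwq   [S → λ]

S => qSq => qwSwq => qwwSwwq => qwwqSqwwq => qwwqwSwqwwq => qwwqwwSwwqwwq => qwwqwwqSqwwqwwq => qwwqwwqwSwqwwqwwq => qwwqwwqwwqwwqwwq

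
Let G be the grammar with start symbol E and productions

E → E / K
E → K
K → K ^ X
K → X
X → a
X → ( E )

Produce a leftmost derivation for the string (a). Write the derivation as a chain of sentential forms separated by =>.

E=>K=>X=>(E)=>(K)=>(X)=>(a)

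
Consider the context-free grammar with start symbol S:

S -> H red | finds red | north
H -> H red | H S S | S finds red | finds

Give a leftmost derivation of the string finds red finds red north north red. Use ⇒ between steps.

S ⇒ H red ⇒ H S S red ⇒ S finds red S S red ⇒ H red finds red S S red ⇒ finds red finds red S S red ⇒ finds red finds red north S red ⇒ finds red finds red north north red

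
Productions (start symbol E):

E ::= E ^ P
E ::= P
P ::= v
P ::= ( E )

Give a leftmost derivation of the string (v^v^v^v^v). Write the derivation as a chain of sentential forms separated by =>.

E => P => (E) => (E^P) => (E^P^P) => (E^P^P^P) => (E^P^P^P^P) => (P^P^P^P^P) => (v^P^P^P^P) => (v^v^P^P^P) => (v^v^v^P^P) => (v^v^v^v^P) => (v^v^v^v^v)

E => P   [E ::= P]
P => (E)   [P ::= ( E )]
(E) => (E^P)   [E ::= E ^ P]
(E^P) => (E^P^P)   [E ::= E ^ P]
(E^P^P) => (E^P^P^P)   [E ::= E ^ P]
(E^P^P^P) => (E^P^P^P^P)   [E ::= E ^ P]
(E^P^P^P^P) => (P^P^P^P^P)   [E ::= P]
(P^P^P^P^P) => (v^P^P^P^P)   [P ::= v]
(v^P^P^P^P) => (v^v^P^P^P)   [P ::= v]
(v^v^P^P^P) => (v^v^v^P^P)   [P ::= v]
(v^v^v^P^P) => (v^v^v^v^P)   [P ::= v]
(v^v^v^v^P) => (v^v^v^v^v)   [P ::= v]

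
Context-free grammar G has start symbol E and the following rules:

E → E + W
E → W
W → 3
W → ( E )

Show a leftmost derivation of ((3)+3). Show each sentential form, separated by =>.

E=>W=>(E)=>(E+W)=>(W+W)=>((E)+W)=>((W)+W)=>((3)+W)=>((3)+3)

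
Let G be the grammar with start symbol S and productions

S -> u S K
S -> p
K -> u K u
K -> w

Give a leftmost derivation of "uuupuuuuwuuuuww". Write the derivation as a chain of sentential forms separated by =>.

S => uSK   [S -> u S K]
uSK => uuSKK   [S -> u S K]
uuSKK => uuuSKKK   [S -> u S K]
uuuSKKK => uuupKKK   [S -> p]
uuupKKK => uuupuKuKK   [K -> u K u]
uuupuKuKK => uuupuuKuuKK   [K -> u K u]
uuupuuKuuKK => uuupuuuKuuuKK   [K -> u K u]
uuupuuuKuuuKK => uuupuuuuKuuuuKK   [K -> u K u]
uuupuuuuKuuuuKK => uuupuuuuwuuuuKK   [K -> w]
uuupuuuuwuuuuKK => uuupuuuuwuuuuwK   [K -> w]
uuupuuuuwuuuuwK => uuupuuuuwuuuuww   [K -> w]

S => uSK => uuSKK => uuuSKKK => uuupKKK => uuupuKuKK => uuupuuKuuKK => uuupuuuKuuuKK => uuupuuuuKuuuuKK => uuupuuuuwuuuuKK => uuupuuuuwuuuuwK => uuupuuuuwuuuuww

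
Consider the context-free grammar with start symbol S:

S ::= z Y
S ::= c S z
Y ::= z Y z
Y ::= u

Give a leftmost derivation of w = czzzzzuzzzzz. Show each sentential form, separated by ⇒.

S ⇒ cSz   [S ::= c S z]
cSz ⇒ czYz   [S ::= z Y]
czYz ⇒ czzYzz   [Y ::= z Y z]
czzYzz ⇒ czzzYzzz   [Y ::= z Y z]
czzzYzzz ⇒ czzzzYzzzz   [Y ::= z Y z]
czzzzYzzzz ⇒ czzzzzYzzzzz   [Y ::= z Y z]
czzzzzYzzzzz ⇒ czzzzzuzzzzz   [Y ::= u]

S ⇒ cSz ⇒ czYz ⇒ czzYzz ⇒ czzzYzzz ⇒ czzzzYzzzz ⇒ czzzzzYzzzzz ⇒ czzzzzuzzzzz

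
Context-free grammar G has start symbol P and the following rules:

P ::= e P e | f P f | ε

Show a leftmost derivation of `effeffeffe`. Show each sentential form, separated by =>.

P => ePe   [P ::= e P e]
ePe => efPfe   [P ::= f P f]
efPfe => effPffe   [P ::= f P f]
effPffe => effePeffe   [P ::= e P e]
effePeffe => effefPfeffe   [P ::= f P f]
effefPfeffe => effeffeffe   [P ::= ε]

P=>ePe=>efPfe=>effPffe=>effePeffe=>effefPfeffe=>effeffeffe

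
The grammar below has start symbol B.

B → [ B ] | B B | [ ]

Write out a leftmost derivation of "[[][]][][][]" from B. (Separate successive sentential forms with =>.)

B=>BB=>BBB=>BBBB=>[B]BBB=>[BB]BBB=>[[]B]BBB=>[[][]]BBB=>[[][]][]BB=>[[][]][][]B=>[[][]][][][]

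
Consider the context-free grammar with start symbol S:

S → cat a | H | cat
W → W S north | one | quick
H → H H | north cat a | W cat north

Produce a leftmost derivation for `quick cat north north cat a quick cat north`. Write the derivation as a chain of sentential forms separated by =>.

S => H => H H => H H H => W cat north H H => quick cat north H H => quick cat north north cat a H => quick cat north north cat a W cat north => quick cat north north cat a quick cat north

S => H   [S → H]
H => H H   [H → H H]
H H => H H H   [H → H H]
H H H => W cat north H H   [H → W cat north]
W cat north H H => quick cat north H H   [W → quick]
quick cat north H H => quick cat north north cat a H   [H → north cat a]
quick cat north north cat a H => quick cat north north cat a W cat north   [H → W cat north]
quick cat north north cat a W cat north => quick cat north north cat a quick cat north   [W → quick]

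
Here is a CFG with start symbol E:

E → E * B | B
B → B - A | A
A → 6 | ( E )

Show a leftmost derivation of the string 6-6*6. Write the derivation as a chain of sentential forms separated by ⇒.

E ⇒ E*B   [E → E * B]
E*B ⇒ B*B   [E → B]
B*B ⇒ B-A*B   [B → B - A]
B-A*B ⇒ A-A*B   [B → A]
A-A*B ⇒ 6-A*B   [A → 6]
6-A*B ⇒ 6-6*B   [A → 6]
6-6*B ⇒ 6-6*A   [B → A]
6-6*A ⇒ 6-6*6   [A → 6]

E ⇒ E*B ⇒ B*B ⇒ B-A*B ⇒ A-A*B ⇒ 6-A*B ⇒ 6-6*B ⇒ 6-6*A ⇒ 6-6*6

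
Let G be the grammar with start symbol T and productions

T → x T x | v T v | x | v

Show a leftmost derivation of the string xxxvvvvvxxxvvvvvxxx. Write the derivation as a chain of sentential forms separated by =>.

T => xTx   [T → x T x]
xTx => xxTxx   [T → x T x]
xxTxx => xxxTxxx   [T → x T x]
xxxTxxx => xxxvTvxxx   [T → v T v]
xxxvTvxxx => xxxvvTvvxxx   [T → v T v]
xxxvvTvvxxx => xxxvvvTvvvxxx   [T → v T v]
xxxvvvTvvvxxx => xxxvvvvTvvvvxxx   [T → v T v]
xxxvvvvTvvvvxxx => xxxvvvvvTvvvvvxxx   [T → v T v]
xxxvvvvvTvvvvvxxx => xxxvvvvvxTxvvvvvxxx   [T → x T x]
xxxvvvvvxTxvvvvvxxx => xxxvvvvvxxxvvvvvxxx   [T → x]

T => xTx => xxTxx => xxxTxxx => xxxvTvxxx => xxxvvTvvxxx => xxxvvvTvvvxxx => xxxvvvvTvvvvxxx => xxxvvvvvTvvvvvxxx => xxxvvvvvxTxvvvvvxxx => xxxvvvvvxxxvvvvvxxx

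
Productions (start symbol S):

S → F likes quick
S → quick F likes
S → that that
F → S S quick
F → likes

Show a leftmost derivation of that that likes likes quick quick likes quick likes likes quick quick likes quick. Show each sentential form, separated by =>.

S => F likes quick   [S → F likes quick]
F likes quick => S S quick likes quick   [F → S S quick]
S S quick likes quick => F likes quick S quick likes quick   [S → F likes quick]
F likes quick S quick likes quick => S S quick likes quick S quick likes quick   [F → S S quick]
S S quick likes quick S quick likes quick => that that S quick likes quick S quick likes quick   [S → that that]
that that S quick likes quick S quick likes quick => that that F likes quick quick likes quick S quick likes quick   [S → F likes quick]
that that F likes quick quick likes quick S quick likes quick => that that likes likes quick quick likes quick S quick likes quick   [F → likes]
that that likes likes quick quick likes quick S quick likes quick => that that likes likes quick quick likes quick F likes quick quick likes quick   [S → F likes quick]
that that likes likes quick quick likes quick F likes quick quick likes quick => that that likes likes quick quick likes quick likes likes quick quick likes quick   [F → likes]

S => F likes quick => S S quick likes quick => F likes quick S quick likes quick => S S quick likes quick S quick likes quick => that that S quick likes quick S quick likes quick => that that F likes quick quick likes quick S quick likes quick => that that likes likes quick quick likes quick S quick likes quick => that that likes likes quick quick likes quick F likes quick quick likes quick => that that likes likes quick quick likes quick likes likes quick quick likes quick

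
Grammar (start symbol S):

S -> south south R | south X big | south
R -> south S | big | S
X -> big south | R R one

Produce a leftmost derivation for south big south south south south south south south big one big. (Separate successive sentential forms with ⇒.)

S ⇒ south X big   [S -> south X big]
south X big ⇒ south R R one big   [X -> R R one]
south R R one big ⇒ south big R one big   [R -> big]
south big R one big ⇒ south big south S one big   [R -> south S]
south big south S one big ⇒ south big south south south R one big   [S -> south south R]
south big south south south R one big ⇒ south big south south south S one big   [R -> S]
south big south south south S one big ⇒ south big south south south south south R one big   [S -> south south R]
south big south south south south south R one big ⇒ south big south south south south south S one big   [R -> S]
south big south south south south south S one big ⇒ south big south south south south south south south R one big   [S -> south south R]
south big south south south south south south south R one big ⇒ south big south south south south south south south big one big   [R -> big]

S ⇒ south X big ⇒ south R R one big ⇒ south big R one big ⇒ south big south S one big ⇒ south big south south south R one big ⇒ south big south south south S one big ⇒ south big south south south south south R one big ⇒ south big south south south south south S one big ⇒ south big south south south south south south south R one big ⇒ south big south south south south south south south big one big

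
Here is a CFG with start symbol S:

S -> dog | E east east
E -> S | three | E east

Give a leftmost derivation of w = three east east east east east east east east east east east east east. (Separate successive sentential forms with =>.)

S => E east east => E east east east => E east east east east => S east east east east => E east east east east east east => S east east east east east east => E east east east east east east east east => E east east east east east east east east east => S east east east east east east east east east => E east east east east east east east east east east east => E east east east east east east east east east east east east => E east east east east east east east east east east east east east => three east east east east east east east east east east east east east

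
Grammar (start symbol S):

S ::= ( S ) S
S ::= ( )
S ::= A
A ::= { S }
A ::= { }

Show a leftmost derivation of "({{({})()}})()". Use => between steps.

S => (S)S => (A)S => ({S})S => ({A})S => ({{S}})S => ({{(S)S}})S => ({{(A)S}})S => ({{({})S}})S => ({{({})()}})S => ({{({})()}})()

S => (S)S   [S ::= ( S ) S]
(S)S => (A)S   [S ::= A]
(A)S => ({S})S   [A ::= { S }]
({S})S => ({A})S   [S ::= A]
({A})S => ({{S}})S   [A ::= { S }]
({{S}})S => ({{(S)S}})S   [S ::= ( S ) S]
({{(S)S}})S => ({{(A)S}})S   [S ::= A]
({{(A)S}})S => ({{({})S}})S   [A ::= { }]
({{({})S}})S => ({{({})()}})S   [S ::= ( )]
({{({})()}})S => ({{({})()}})()   [S ::= ( )]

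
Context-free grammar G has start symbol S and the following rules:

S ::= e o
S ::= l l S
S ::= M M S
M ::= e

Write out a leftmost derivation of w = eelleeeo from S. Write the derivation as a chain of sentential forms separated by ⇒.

S⇒MMS⇒eMS⇒eeS⇒eellS⇒eellMMS⇒eelleMS⇒eelleeS⇒eelleeeo

S ⇒ MMS   [S ::= M M S]
MMS ⇒ eMS   [M ::= e]
eMS ⇒ eeS   [M ::= e]
eeS ⇒ eellS   [S ::= l l S]
eellS ⇒ eellMMS   [S ::= M M S]
eellMMS ⇒ eelleMS   [M ::= e]
eelleMS ⇒ eelleeS   [M ::= e]
eelleeS ⇒ eelleeeo   [S ::= e o]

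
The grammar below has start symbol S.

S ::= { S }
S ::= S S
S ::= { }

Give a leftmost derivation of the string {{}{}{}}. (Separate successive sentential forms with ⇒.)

S⇒{S}⇒{SS}⇒{{}S}⇒{{}SS}⇒{{}{}S}⇒{{}{}{}}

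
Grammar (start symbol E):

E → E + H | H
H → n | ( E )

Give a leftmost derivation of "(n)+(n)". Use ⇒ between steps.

E ⇒ E+H   [E → E + H]
E+H ⇒ H+H   [E → H]
H+H ⇒ (E)+H   [H → ( E )]
(E)+H ⇒ (H)+H   [E → H]
(H)+H ⇒ (n)+H   [H → n]
(n)+H ⇒ (n)+(E)   [H → ( E )]
(n)+(E) ⇒ (n)+(H)   [E → H]
(n)+(H) ⇒ (n)+(n)   [H → n]

E ⇒ E+H ⇒ H+H ⇒ (E)+H ⇒ (H)+H ⇒ (n)+H ⇒ (n)+(E) ⇒ (n)+(H) ⇒ (n)+(n)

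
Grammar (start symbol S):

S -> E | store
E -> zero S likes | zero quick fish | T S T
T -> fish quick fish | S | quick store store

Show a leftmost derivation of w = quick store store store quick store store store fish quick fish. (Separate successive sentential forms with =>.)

S => E   [S -> E]
E => T S T   [E -> T S T]
T S T => quick store store S T   [T -> quick store store]
quick store store S T => quick store store store T   [S -> store]
quick store store store T => quick store store store S   [T -> S]
quick store store store S => quick store store store E   [S -> E]
quick store store store E => quick store store store T S T   [E -> T S T]
quick store store store T S T => quick store store store quick store store S T   [T -> quick store store]
quick store store store quick store store S T => quick store store store quick store store store T   [S -> store]
quick store store store quick store store store T => quick store store store quick store store store fish quick fish   [T -> fish quick fish]

S => E => T S T => quick store store S T => quick store store store T => quick store store store S => quick store store store E => quick store store store T S T => quick store store store quick store store S T => quick store store store quick store store store T => quick store store store quick store store store fish quick fish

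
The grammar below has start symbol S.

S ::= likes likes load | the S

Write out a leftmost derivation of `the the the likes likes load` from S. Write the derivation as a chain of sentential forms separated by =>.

S => the S => the the S => the the the S => the the the likes likes load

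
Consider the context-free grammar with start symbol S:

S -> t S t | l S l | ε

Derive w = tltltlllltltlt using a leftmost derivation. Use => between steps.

S => tSt => tlSlt => tltStlt => tltlSltlt => tltltStltlt => tltltlSltltlt => tltltllSlltltlt => tltltlllltltlt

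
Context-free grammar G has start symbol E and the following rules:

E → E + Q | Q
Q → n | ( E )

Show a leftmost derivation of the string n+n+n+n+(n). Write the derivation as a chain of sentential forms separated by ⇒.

E⇒E+Q⇒E+Q+Q⇒E+Q+Q+Q⇒E+Q+Q+Q+Q⇒Q+Q+Q+Q+Q⇒n+Q+Q+Q+Q⇒n+n+Q+Q+Q⇒n+n+n+Q+Q⇒n+n+n+n+Q⇒n+n+n+n+(E)⇒n+n+n+n+(Q)⇒n+n+n+n+(n)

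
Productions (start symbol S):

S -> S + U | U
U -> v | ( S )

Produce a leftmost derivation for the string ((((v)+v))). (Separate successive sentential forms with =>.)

S => U => (S) => (U) => ((S)) => ((U)) => (((S))) => (((S+U))) => (((U+U))) => ((((S)+U))) => ((((U)+U))) => ((((v)+U))) => ((((v)+v)))

S => U   [S -> U]
U => (S)   [U -> ( S )]
(S) => (U)   [S -> U]
(U) => ((S))   [U -> ( S )]
((S)) => ((U))   [S -> U]
((U)) => (((S)))   [U -> ( S )]
(((S))) => (((S+U)))   [S -> S + U]
(((S+U))) => (((U+U)))   [S -> U]
(((U+U))) => ((((S)+U)))   [U -> ( S )]
((((S)+U))) => ((((U)+U)))   [S -> U]
((((U)+U))) => ((((v)+U)))   [U -> v]
((((v)+U))) => ((((v)+v)))   [U -> v]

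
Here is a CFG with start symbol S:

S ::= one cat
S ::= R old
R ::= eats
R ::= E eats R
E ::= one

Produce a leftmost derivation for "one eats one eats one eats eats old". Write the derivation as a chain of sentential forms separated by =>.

S => R old => E eats R old => one eats R old => one eats E eats R old => one eats one eats R old => one eats one eats E eats R old => one eats one eats one eats R old => one eats one eats one eats eats old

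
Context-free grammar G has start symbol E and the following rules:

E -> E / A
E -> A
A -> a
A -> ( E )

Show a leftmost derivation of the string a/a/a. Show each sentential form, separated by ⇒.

E⇒E/A⇒E/A/A⇒A/A/A⇒a/A/A⇒a/a/A⇒a/a/a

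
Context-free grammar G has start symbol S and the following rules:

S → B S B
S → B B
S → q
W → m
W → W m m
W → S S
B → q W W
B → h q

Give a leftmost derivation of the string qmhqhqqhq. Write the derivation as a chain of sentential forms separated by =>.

S => BB   [S → B B]
BB => qWWB   [B → q W W]
qWWB => qmWB   [W → m]
qmWB => qmSSB   [W → S S]
qmSSB => qmBBSB   [S → B B]
qmBBSB => qmhqBSB   [B → h q]
qmhqBSB => qmhqhqSB   [B → h q]
qmhqhqSB => qmhqhqqB   [S → q]
qmhqhqqB => qmhqhqqhq   [B → h q]

S=>BB=>qWWB=>qmWB=>qmSSB=>qmBBSB=>qmhqBSB=>qmhqhqSB=>qmhqhqqB=>qmhqhqqhq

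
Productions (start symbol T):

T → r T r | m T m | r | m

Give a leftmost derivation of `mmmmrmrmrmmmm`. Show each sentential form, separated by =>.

T=>mTm=>mmTmm=>mmmTmmm=>mmmmTmmmm=>mmmmrTrmmmm=>mmmmrmTmrmmmm=>mmmmrmrmrmmmm

T => mTm   [T → m T m]
mTm => mmTmm   [T → m T m]
mmTmm => mmmTmmm   [T → m T m]
mmmTmmm => mmmmTmmmm   [T → m T m]
mmmmTmmmm => mmmmrTrmmmm   [T → r T r]
mmmmrTrmmmm => mmmmrmTmrmmmm   [T → m T m]
mmmmrmTmrmmmm => mmmmrmrmrmmmm   [T → r]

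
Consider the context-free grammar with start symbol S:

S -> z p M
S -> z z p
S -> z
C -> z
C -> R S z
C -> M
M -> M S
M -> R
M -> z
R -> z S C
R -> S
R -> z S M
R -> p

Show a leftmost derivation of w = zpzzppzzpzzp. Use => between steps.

S => zpM => zpMS => zpMSS => zpzSS => zpzzpMS => zpzzpMSS => zpzzpRSS => zpzzppSS => zpzzppzzpS => zpzzppzzpzzp

S => zpM   [S -> z p M]
zpM => zpMS   [M -> M S]
zpMS => zpMSS   [M -> M S]
zpMSS => zpzSS   [M -> z]
zpzSS => zpzzpMS   [S -> z p M]
zpzzpMS => zpzzpMSS   [M -> M S]
zpzzpMSS => zpzzpRSS   [M -> R]
zpzzpRSS => zpzzppSS   [R -> p]
zpzzppSS => zpzzppzzpS   [S -> z z p]
zpzzppzzpS => zpzzppzzpzzp   [S -> z z p]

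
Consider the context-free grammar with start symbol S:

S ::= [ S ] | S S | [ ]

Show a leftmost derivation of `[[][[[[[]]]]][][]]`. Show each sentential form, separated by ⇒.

S ⇒ [S]   [S ::= [ S ]]
[S] ⇒ [SS]   [S ::= S S]
[SS] ⇒ [SSS]   [S ::= S S]
[SSS] ⇒ [SSSS]   [S ::= S S]
[SSSS] ⇒ [[]SSS]   [S ::= [ ]]
[[]SSS] ⇒ [[][S]SS]   [S ::= [ S ]]
[[][S]SS] ⇒ [[][[S]]SS]   [S ::= [ S ]]
[[][[S]]SS] ⇒ [[][[[S]]]SS]   [S ::= [ S ]]
[[][[[S]]]SS] ⇒ [[][[[[S]]]]SS]   [S ::= [ S ]]
[[][[[[S]]]]SS] ⇒ [[][[[[[]]]]]SS]   [S ::= [ ]]
[[][[[[[]]]]]SS] ⇒ [[][[[[[]]]]][]S]   [S ::= [ ]]
[[][[[[[]]]]][]S] ⇒ [[][[[[[]]]]][][]]   [S ::= [ ]]

S ⇒ [S] ⇒ [SS] ⇒ [SSS] ⇒ [SSSS] ⇒ [[]SSS] ⇒ [[][S]SS] ⇒ [[][[S]]SS] ⇒ [[][[[S]]]SS] ⇒ [[][[[[S]]]]SS] ⇒ [[][[[[[]]]]]SS] ⇒ [[][[[[[]]]]][]S] ⇒ [[][[[[[]]]]][][]]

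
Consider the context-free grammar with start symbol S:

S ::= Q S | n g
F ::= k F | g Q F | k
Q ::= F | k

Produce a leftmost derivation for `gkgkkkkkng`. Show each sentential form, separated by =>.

S => QS => FS => gQFS => gkFS => gkgQFS => gkgFFS => gkgkFFS => gkgkkFFS => gkgkkkFS => gkgkkkkFS => gkgkkkkkS => gkgkkkkkng

S => QS   [S ::= Q S]
QS => FS   [Q ::= F]
FS => gQFS   [F ::= g Q F]
gQFS => gkFS   [Q ::= k]
gkFS => gkgQFS   [F ::= g Q F]
gkgQFS => gkgFFS   [Q ::= F]
gkgFFS => gkgkFFS   [F ::= k F]
gkgkFFS => gkgkkFFS   [F ::= k F]
gkgkkFFS => gkgkkkFS   [F ::= k]
gkgkkkFS => gkgkkkkFS   [F ::= k F]
gkgkkkkFS => gkgkkkkkS   [F ::= k]
gkgkkkkkS => gkgkkkkkng   [S ::= n g]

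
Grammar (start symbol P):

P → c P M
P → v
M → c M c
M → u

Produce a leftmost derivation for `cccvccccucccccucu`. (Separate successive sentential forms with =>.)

P => cPM => ccPMM => cccPMMM => cccvMMM => cccvcMcMM => cccvccMccMM => cccvcccMcccMM => cccvccccMccccMM => cccvccccuccccMM => cccvccccucccccMcM => cccvccccucccccucM => cccvccccucccccucu

P => cPM   [P → c P M]
cPM => ccPMM   [P → c P M]
ccPMM => cccPMMM   [P → c P M]
cccPMMM => cccvMMM   [P → v]
cccvMMM => cccvcMcMM   [M → c M c]
cccvcMcMM => cccvccMccMM   [M → c M c]
cccvccMccMM => cccvcccMcccMM   [M → c M c]
cccvcccMcccMM => cccvccccMccccMM   [M → c M c]
cccvccccMccccMM => cccvccccuccccMM   [M → u]
cccvccccuccccMM => cccvccccucccccMcM   [M → c M c]
cccvccccucccccMcM => cccvccccucccccucM   [M → u]
cccvccccucccccucM => cccvccccucccccucu   [M → u]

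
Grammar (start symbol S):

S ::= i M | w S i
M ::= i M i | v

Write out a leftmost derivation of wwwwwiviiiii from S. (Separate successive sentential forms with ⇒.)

S ⇒ wSi ⇒ wwSii ⇒ wwwSiii ⇒ wwwwSiiii ⇒ wwwwwSiiiii ⇒ wwwwwiMiiiii ⇒ wwwwwiviiiii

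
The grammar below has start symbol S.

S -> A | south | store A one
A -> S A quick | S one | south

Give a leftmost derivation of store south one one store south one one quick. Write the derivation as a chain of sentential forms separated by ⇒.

S ⇒ A ⇒ S A quick ⇒ A A quick ⇒ S one A quick ⇒ store A one one A quick ⇒ store south one one A quick ⇒ store south one one S one quick ⇒ store south one one store A one one quick ⇒ store south one one store south one one quick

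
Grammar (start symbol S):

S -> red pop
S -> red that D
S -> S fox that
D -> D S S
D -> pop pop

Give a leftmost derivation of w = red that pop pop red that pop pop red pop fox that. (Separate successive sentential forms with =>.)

S => S fox that   [S -> S fox that]
S fox that => red that D fox that   [S -> red that D]
red that D fox that => red that D S S fox that   [D -> D S S]
red that D S S fox that => red that pop pop S S fox that   [D -> pop pop]
red that pop pop S S fox that => red that pop pop red that D S fox that   [S -> red that D]
red that pop pop red that D S fox that => red that pop pop red that pop pop S fox that   [D -> pop pop]
red that pop pop red that pop pop S fox that => red that pop pop red that pop pop red pop fox that   [S -> red pop]

S => S fox that => red that D fox that => red that D S S fox that => red that pop pop S S fox that => red that pop pop red that D S fox that => red that pop pop red that pop pop S fox that => red that pop pop red that pop pop red pop fox that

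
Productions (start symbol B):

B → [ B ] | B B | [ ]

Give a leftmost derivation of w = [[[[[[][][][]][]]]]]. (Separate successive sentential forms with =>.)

B => [B] => [[B]] => [[[B]]] => [[[[B]]]] => [[[[BB]]]] => [[[[[B]B]]]] => [[[[[BB]B]]]] => [[[[[BBB]B]]]] => [[[[[BBBB]B]]]] => [[[[[[]BBB]B]]]] => [[[[[[][]BB]B]]]] => [[[[[[][][]B]B]]]] => [[[[[[][][][]]B]]]] => [[[[[[][][][]][]]]]]

B => [B]   [B → [ B ]]
[B] => [[B]]   [B → [ B ]]
[[B]] => [[[B]]]   [B → [ B ]]
[[[B]]] => [[[[B]]]]   [B → [ B ]]
[[[[B]]]] => [[[[BB]]]]   [B → B B]
[[[[BB]]]] => [[[[[B]B]]]]   [B → [ B ]]
[[[[[B]B]]]] => [[[[[BB]B]]]]   [B → B B]
[[[[[BB]B]]]] => [[[[[BBB]B]]]]   [B → B B]
[[[[[BBB]B]]]] => [[[[[BBBB]B]]]]   [B → B B]
[[[[[BBBB]B]]]] => [[[[[[]BBB]B]]]]   [B → [ ]]
[[[[[[]BBB]B]]]] => [[[[[[][]BB]B]]]]   [B → [ ]]
[[[[[[][]BB]B]]]] => [[[[[[][][]B]B]]]]   [B → [ ]]
[[[[[[][][]B]B]]]] => [[[[[[][][][]]B]]]]   [B → [ ]]
[[[[[[][][][]]B]]]] => [[[[[[][][][]][]]]]]   [B → [ ]]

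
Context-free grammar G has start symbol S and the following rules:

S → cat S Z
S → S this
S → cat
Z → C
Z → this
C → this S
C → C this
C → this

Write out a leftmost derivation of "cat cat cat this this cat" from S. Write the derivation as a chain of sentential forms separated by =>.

S => cat S Z => cat cat S Z Z => cat cat cat Z Z => cat cat cat this Z => cat cat cat this C => cat cat cat this this S => cat cat cat this this cat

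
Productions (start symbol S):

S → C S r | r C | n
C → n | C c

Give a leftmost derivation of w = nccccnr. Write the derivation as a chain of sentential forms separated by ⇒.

S ⇒ CSr ⇒ CcSr ⇒ CccSr ⇒ CcccSr ⇒ CccccSr ⇒ nccccSr ⇒ nccccnr

S ⇒ CSr   [S → C S r]
CSr ⇒ CcSr   [C → C c]
CcSr ⇒ CccSr   [C → C c]
CccSr ⇒ CcccSr   [C → C c]
CcccSr ⇒ CccccSr   [C → C c]
CccccSr ⇒ nccccSr   [C → n]
nccccSr ⇒ nccccnr   [S → n]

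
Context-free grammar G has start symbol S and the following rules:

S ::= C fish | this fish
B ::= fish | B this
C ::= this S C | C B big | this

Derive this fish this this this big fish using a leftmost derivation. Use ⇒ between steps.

S ⇒ C fish ⇒ C B big fish ⇒ this B big fish ⇒ this B this big fish ⇒ this B this this big fish ⇒ this B this this this big fish ⇒ this fish this this this big fish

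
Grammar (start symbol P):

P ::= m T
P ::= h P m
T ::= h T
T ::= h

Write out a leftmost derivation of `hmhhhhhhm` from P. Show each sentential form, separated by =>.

P => hPm => hmTm => hmhTm => hmhhTm => hmhhhTm => hmhhhhTm => hmhhhhhTm => hmhhhhhhm

P => hPm   [P ::= h P m]
hPm => hmTm   [P ::= m T]
hmTm => hmhTm   [T ::= h T]
hmhTm => hmhhTm   [T ::= h T]
hmhhTm => hmhhhTm   [T ::= h T]
hmhhhTm => hmhhhhTm   [T ::= h T]
hmhhhhTm => hmhhhhhTm   [T ::= h T]
hmhhhhhTm => hmhhhhhhm   [T ::= h]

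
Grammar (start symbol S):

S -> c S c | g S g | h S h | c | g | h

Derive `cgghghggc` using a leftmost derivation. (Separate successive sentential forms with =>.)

S => cSc => cgSgc => cggSggc => cgghShggc => cgghghggc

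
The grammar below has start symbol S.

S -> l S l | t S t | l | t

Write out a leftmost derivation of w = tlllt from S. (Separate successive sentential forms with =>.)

S => tSt => tlSlt => tlllt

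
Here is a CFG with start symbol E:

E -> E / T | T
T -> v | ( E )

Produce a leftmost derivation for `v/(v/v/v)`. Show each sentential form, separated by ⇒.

E ⇒ E/T ⇒ T/T ⇒ v/T ⇒ v/(E) ⇒ v/(E/T) ⇒ v/(E/T/T) ⇒ v/(T/T/T) ⇒ v/(v/T/T) ⇒ v/(v/v/T) ⇒ v/(v/v/v)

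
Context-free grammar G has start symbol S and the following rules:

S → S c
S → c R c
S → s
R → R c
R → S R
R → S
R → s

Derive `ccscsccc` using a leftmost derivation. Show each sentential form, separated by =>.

S => Sc   [S → S c]
Sc => Scc   [S → S c]
Scc => cRccc   [S → c R c]
cRccc => cSRccc   [R → S R]
cSRccc => ccRcRccc   [S → c R c]
ccRcRccc => ccScRccc   [R → S]
ccScRccc => ccscRccc   [S → s]
ccscRccc => ccscsccc   [R → s]

S => Sc => Scc => cRccc => cSRccc => ccRcRccc => ccScRccc => ccscRccc => ccscsccc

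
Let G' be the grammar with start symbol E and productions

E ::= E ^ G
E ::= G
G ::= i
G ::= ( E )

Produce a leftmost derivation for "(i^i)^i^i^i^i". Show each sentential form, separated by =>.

E => E^G => E^G^G => E^G^G^G => E^G^G^G^G => G^G^G^G^G => (E)^G^G^G^G => (E^G)^G^G^G^G => (G^G)^G^G^G^G => (i^G)^G^G^G^G => (i^i)^G^G^G^G => (i^i)^i^G^G^G => (i^i)^i^i^G^G => (i^i)^i^i^i^G => (i^i)^i^i^i^i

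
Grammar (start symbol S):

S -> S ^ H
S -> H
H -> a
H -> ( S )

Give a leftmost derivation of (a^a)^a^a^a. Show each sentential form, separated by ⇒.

S ⇒ S^H   [S -> S ^ H]
S^H ⇒ S^H^H   [S -> S ^ H]
S^H^H ⇒ S^H^H^H   [S -> S ^ H]
S^H^H^H ⇒ H^H^H^H   [S -> H]
H^H^H^H ⇒ (S)^H^H^H   [H -> ( S )]
(S)^H^H^H ⇒ (S^H)^H^H^H   [S -> S ^ H]
(S^H)^H^H^H ⇒ (H^H)^H^H^H   [S -> H]
(H^H)^H^H^H ⇒ (a^H)^H^H^H   [H -> a]
(a^H)^H^H^H ⇒ (a^a)^H^H^H   [H -> a]
(a^a)^H^H^H ⇒ (a^a)^a^H^H   [H -> a]
(a^a)^a^H^H ⇒ (a^a)^a^a^H   [H -> a]
(a^a)^a^a^H ⇒ (a^a)^a^a^a   [H -> a]

S ⇒ S^H ⇒ S^H^H ⇒ S^H^H^H ⇒ H^H^H^H ⇒ (S)^H^H^H ⇒ (S^H)^H^H^H ⇒ (H^H)^H^H^H ⇒ (a^H)^H^H^H ⇒ (a^a)^H^H^H ⇒ (a^a)^a^H^H ⇒ (a^a)^a^a^H ⇒ (a^a)^a^a^a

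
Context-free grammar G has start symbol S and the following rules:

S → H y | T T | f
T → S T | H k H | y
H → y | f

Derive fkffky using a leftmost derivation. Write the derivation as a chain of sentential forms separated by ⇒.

S ⇒ TT ⇒ HkHT ⇒ fkHT ⇒ fkfT ⇒ fkfHkH ⇒ fkffkH ⇒ fkffky

S ⇒ TT   [S → T T]
TT ⇒ HkHT   [T → H k H]
HkHT ⇒ fkHT   [H → f]
fkHT ⇒ fkfT   [H → f]
fkfT ⇒ fkfHkH   [T → H k H]
fkfHkH ⇒ fkffkH   [H → f]
fkffkH ⇒ fkffky   [H → y]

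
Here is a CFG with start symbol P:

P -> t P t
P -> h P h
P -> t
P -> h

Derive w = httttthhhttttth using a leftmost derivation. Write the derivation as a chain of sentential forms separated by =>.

P => hPh   [P -> h P h]
hPh => htPth   [P -> t P t]
htPth => httPtth   [P -> t P t]
httPtth => htttPttth   [P -> t P t]
htttPttth => httttPtttth   [P -> t P t]
httttPtttth => htttttPttttth   [P -> t P t]
htttttPttttth => httttthPhttttth   [P -> h P h]
httttthPhttttth => httttthhhttttth   [P -> h]

P => hPh => htPth => httPtth => htttPttth => httttPtttth => htttttPttttth => httttthPhttttth => httttthhhttttth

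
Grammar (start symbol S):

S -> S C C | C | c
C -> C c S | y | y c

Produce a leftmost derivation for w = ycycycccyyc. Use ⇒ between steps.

S ⇒ SCC ⇒ SCCCC ⇒ CCCCC ⇒ ycCCCC ⇒ ycycCCC ⇒ ycycCcSCC ⇒ ycycyccSCC ⇒ ycycycccCC ⇒ ycycycccyC ⇒ ycycycccyyc

S ⇒ SCC   [S -> S C C]
SCC ⇒ SCCCC   [S -> S C C]
SCCCC ⇒ CCCCC   [S -> C]
CCCCC ⇒ ycCCCC   [C -> y c]
ycCCCC ⇒ ycycCCC   [C -> y c]
ycycCCC ⇒ ycycCcSCC   [C -> C c S]
ycycCcSCC ⇒ ycycyccSCC   [C -> y c]
ycycyccSCC ⇒ ycycycccCC   [S -> c]
ycycycccCC ⇒ ycycycccyC   [C -> y]
ycycycccyC ⇒ ycycycccyyc   [C -> y c]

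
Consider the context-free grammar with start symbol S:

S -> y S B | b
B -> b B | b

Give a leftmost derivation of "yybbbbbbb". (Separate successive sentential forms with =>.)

S => ySB => yySBB => yybBB => yybbBB => yybbbBB => yybbbbBB => yybbbbbB => yybbbbbbB => yybbbbbbb

S => ySB   [S -> y S B]
ySB => yySBB   [S -> y S B]
yySBB => yybBB   [S -> b]
yybBB => yybbBB   [B -> b B]
yybbBB => yybbbBB   [B -> b B]
yybbbBB => yybbbbBB   [B -> b B]
yybbbbBB => yybbbbbB   [B -> b]
yybbbbbB => yybbbbbbB   [B -> b B]
yybbbbbbB => yybbbbbbb   [B -> b]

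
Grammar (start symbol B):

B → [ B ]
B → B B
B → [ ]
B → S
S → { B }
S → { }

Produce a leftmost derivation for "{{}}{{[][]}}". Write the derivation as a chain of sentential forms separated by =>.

B => BB => SB => {B}B => {S}B => {{}}B => {{}}S => {{}}{B} => {{}}{S} => {{}}{{B}} => {{}}{{BB}} => {{}}{{[]B}} => {{}}{{[][]}}

B => BB   [B → B B]
BB => SB   [B → S]
SB => {B}B   [S → { B }]
{B}B => {S}B   [B → S]
{S}B => {{}}B   [S → { }]
{{}}B => {{}}S   [B → S]
{{}}S => {{}}{B}   [S → { B }]
{{}}{B} => {{}}{S}   [B → S]
{{}}{S} => {{}}{{B}}   [S → { B }]
{{}}{{B}} => {{}}{{BB}}   [B → B B]
{{}}{{BB}} => {{}}{{[]B}}   [B → [ ]]
{{}}{{[]B}} => {{}}{{[][]}}   [B → [ ]]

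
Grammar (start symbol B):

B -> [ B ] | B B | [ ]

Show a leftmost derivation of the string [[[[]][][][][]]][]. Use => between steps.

B => BB => [B]B => [[B]]B => [[BB]]B => [[BBB]]B => [[BBBB]]B => [[BBBBB]]B => [[[B]BBBB]]B => [[[[]]BBBB]]B => [[[[]][]BBB]]B => [[[[]][][]BB]]B => [[[[]][][][]B]]B => [[[[]][][][][]]]B => [[[[]][][][][]]][]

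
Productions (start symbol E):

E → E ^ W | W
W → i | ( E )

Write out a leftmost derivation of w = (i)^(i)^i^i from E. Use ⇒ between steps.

E ⇒ E^W   [E → E ^ W]
E^W ⇒ E^W^W   [E → E ^ W]
E^W^W ⇒ E^W^W^W   [E → E ^ W]
E^W^W^W ⇒ W^W^W^W   [E → W]
W^W^W^W ⇒ (E)^W^W^W   [W → ( E )]
(E)^W^W^W ⇒ (W)^W^W^W   [E → W]
(W)^W^W^W ⇒ (i)^W^W^W   [W → i]
(i)^W^W^W ⇒ (i)^(E)^W^W   [W → ( E )]
(i)^(E)^W^W ⇒ (i)^(W)^W^W   [E → W]
(i)^(W)^W^W ⇒ (i)^(i)^W^W   [W → i]
(i)^(i)^W^W ⇒ (i)^(i)^i^W   [W → i]
(i)^(i)^i^W ⇒ (i)^(i)^i^i   [W → i]

E ⇒ E^W ⇒ E^W^W ⇒ E^W^W^W ⇒ W^W^W^W ⇒ (E)^W^W^W ⇒ (W)^W^W^W ⇒ (i)^W^W^W ⇒ (i)^(E)^W^W ⇒ (i)^(W)^W^W ⇒ (i)^(i)^W^W ⇒ (i)^(i)^i^W ⇒ (i)^(i)^i^i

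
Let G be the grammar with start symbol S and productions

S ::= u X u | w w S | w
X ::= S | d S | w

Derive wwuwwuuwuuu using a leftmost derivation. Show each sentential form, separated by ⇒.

S ⇒ wwS   [S ::= w w S]
wwS ⇒ wwuXu   [S ::= u X u]
wwuXu ⇒ wwuSu   [X ::= S]
wwuSu ⇒ wwuwwSu   [S ::= w w S]
wwuwwSu ⇒ wwuwwuXuu   [S ::= u X u]
wwuwwuXuu ⇒ wwuwwuSuu   [X ::= S]
wwuwwuSuu ⇒ wwuwwuuXuuu   [S ::= u X u]
wwuwwuuXuuu ⇒ wwuwwuuwuuu   [X ::= w]

S ⇒ wwS ⇒ wwuXu ⇒ wwuSu ⇒ wwuwwSu ⇒ wwuwwuXuu ⇒ wwuwwuSuu ⇒ wwuwwuuXuuu ⇒ wwuwwuuwuuu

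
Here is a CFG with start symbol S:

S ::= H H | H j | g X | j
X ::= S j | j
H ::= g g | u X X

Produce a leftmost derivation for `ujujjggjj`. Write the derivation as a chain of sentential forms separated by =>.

S => Hj   [S ::= H j]
Hj => uXXj   [H ::= u X X]
uXXj => ujXj   [X ::= j]
ujXj => ujSjj   [X ::= S j]
ujSjj => ujHHjj   [S ::= H H]
ujHHjj => ujuXXHjj   [H ::= u X X]
ujuXXHjj => ujujXHjj   [X ::= j]
ujujXHjj => ujujjHjj   [X ::= j]
ujujjHjj => ujujjggjj   [H ::= g g]

S=>Hj=>uXXj=>ujXj=>ujSjj=>ujHHjj=>ujuXXHjj=>ujujXHjj=>ujujjHjj=>ujujjggjj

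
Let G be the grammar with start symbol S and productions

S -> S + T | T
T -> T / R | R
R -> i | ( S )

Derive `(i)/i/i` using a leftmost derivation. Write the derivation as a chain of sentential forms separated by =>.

S => T => T/R => T/R/R => R/R/R => (S)/R/R => (T)/R/R => (R)/R/R => (i)/R/R => (i)/i/R => (i)/i/i

S => T   [S -> T]
T => T/R   [T -> T / R]
T/R => T/R/R   [T -> T / R]
T/R/R => R/R/R   [T -> R]
R/R/R => (S)/R/R   [R -> ( S )]
(S)/R/R => (T)/R/R   [S -> T]
(T)/R/R => (R)/R/R   [T -> R]
(R)/R/R => (i)/R/R   [R -> i]
(i)/R/R => (i)/i/R   [R -> i]
(i)/i/R => (i)/i/i   [R -> i]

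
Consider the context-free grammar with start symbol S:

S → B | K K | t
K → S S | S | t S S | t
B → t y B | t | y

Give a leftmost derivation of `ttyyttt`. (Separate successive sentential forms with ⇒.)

S ⇒ KK ⇒ tSSK ⇒ tBSK ⇒ ttyBSK ⇒ ttyySK ⇒ ttyytK ⇒ ttyytSS ⇒ ttyyttS ⇒ ttyyttt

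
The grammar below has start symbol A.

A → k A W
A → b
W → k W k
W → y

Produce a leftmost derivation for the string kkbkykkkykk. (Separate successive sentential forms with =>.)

A => kAW   [A → k A W]
kAW => kkAWW   [A → k A W]
kkAWW => kkbWW   [A → b]
kkbWW => kkbkWkW   [W → k W k]
kkbkWkW => kkbkykW   [W → y]
kkbkykW => kkbkykkWk   [W → k W k]
kkbkykkWk => kkbkykkkWkk   [W → k W k]
kkbkykkkWkk => kkbkykkkykk   [W → y]

A => kAW => kkAWW => kkbWW => kkbkWkW => kkbkykW => kkbkykkWk => kkbkykkkWkk => kkbkykkkykk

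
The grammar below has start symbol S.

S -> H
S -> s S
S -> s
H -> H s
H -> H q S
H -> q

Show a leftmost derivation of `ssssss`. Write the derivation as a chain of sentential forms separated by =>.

S => sS => ssS => sssS => ssssS => sssssS => ssssss

S => sS   [S -> s S]
sS => ssS   [S -> s S]
ssS => sssS   [S -> s S]
sssS => ssssS   [S -> s S]
ssssS => sssssS   [S -> s S]
sssssS => ssssss   [S -> s]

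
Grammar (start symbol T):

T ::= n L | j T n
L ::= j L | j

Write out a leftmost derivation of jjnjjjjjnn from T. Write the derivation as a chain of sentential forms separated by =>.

T => jTn => jjTnn => jjnLnn => jjnjLnn => jjnjjLnn => jjnjjjLnn => jjnjjjjLnn => jjnjjjjjnn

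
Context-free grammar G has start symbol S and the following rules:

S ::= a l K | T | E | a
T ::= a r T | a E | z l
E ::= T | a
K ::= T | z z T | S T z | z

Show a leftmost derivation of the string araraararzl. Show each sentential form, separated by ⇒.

S⇒E⇒T⇒arT⇒ararT⇒araraE⇒araraT⇒araraarT⇒araraararT⇒araraararzl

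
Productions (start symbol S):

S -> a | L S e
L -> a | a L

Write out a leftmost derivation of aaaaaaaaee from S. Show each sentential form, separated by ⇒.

S ⇒ LSe   [S -> L S e]
LSe ⇒ aLSe   [L -> a L]
aLSe ⇒ aaLSe   [L -> a L]
aaLSe ⇒ aaaLSe   [L -> a L]
aaaLSe ⇒ aaaaSe   [L -> a]
aaaaSe ⇒ aaaaLSee   [S -> L S e]
aaaaLSee ⇒ aaaaaLSee   [L -> a L]
aaaaaLSee ⇒ aaaaaaLSee   [L -> a L]
aaaaaaLSee ⇒ aaaaaaaSee   [L -> a]
aaaaaaaSee ⇒ aaaaaaaaee   [S -> a]

S⇒LSe⇒aLSe⇒aaLSe⇒aaaLSe⇒aaaaSe⇒aaaaLSee⇒aaaaaLSee⇒aaaaaaLSee⇒aaaaaaaSee⇒aaaaaaaaee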